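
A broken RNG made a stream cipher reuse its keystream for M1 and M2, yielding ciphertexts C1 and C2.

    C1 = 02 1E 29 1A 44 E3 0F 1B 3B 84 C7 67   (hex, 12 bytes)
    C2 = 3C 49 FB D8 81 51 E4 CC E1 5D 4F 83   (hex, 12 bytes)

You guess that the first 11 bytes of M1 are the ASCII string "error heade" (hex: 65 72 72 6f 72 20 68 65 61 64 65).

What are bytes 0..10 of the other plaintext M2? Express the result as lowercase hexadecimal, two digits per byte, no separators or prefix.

First, C1 ⊕ C2 = (M1 ⊕ K) ⊕ (M2 ⊕ K) = M1 ⊕ M2, so the key drops out. Then M2 = (M1 ⊕ M2) ⊕ M1 over the first 11 bytes.
byte 0: (02 ^ 3c) ^ 65 = 3e ^ 65 = 5b
byte 1: (1e ^ 49) ^ 72 = 57 ^ 72 = 25
byte 2: (29 ^ fb) ^ 72 = d2 ^ 72 = a0
byte 3: (1a ^ d8) ^ 6f = c2 ^ 6f = ad
byte 4: (44 ^ 81) ^ 72 = c5 ^ 72 = b7
byte 5: (e3 ^ 51) ^ 20 = b2 ^ 20 = 92
byte 6: (0f ^ e4) ^ 68 = eb ^ 68 = 83
byte 7: (1b ^ cc) ^ 65 = d7 ^ 65 = b2
byte 8: (3b ^ e1) ^ 61 = da ^ 61 = bb
byte 9: (84 ^ 5d) ^ 64 = d9 ^ 64 = bd
byte 10: (c7 ^ 4f) ^ 65 = 88 ^ 65 = ed

5b25a0adb79283b2bbbded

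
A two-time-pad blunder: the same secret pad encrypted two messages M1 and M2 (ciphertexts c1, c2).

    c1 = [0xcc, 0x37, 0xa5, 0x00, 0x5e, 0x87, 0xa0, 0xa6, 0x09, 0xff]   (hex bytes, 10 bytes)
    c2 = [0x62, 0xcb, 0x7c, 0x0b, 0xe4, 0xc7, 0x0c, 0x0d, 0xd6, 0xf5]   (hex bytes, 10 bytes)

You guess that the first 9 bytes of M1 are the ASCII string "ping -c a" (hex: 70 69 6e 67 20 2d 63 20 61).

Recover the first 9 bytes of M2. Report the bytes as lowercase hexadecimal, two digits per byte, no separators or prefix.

de95b76c9a6dcf8bbe

First, c1 ⊕ c2 = (M1 ⊕ K) ⊕ (M2 ⊕ K) = M1 ⊕ M2, so the key drops out. Then M2 = (M1 ⊕ M2) ⊕ M1 over the first 9 bytes.
byte 0: (cc xor 62) xor 70 = ae xor 70 = de
byte 1: (37 xor cb) xor 69 = fc xor 69 = 95
byte 2: (a5 xor 7c) xor 6e = d9 xor 6e = b7
byte 3: (00 xor 0b) xor 67 = 0b xor 67 = 6c
byte 4: (5e xor e4) xor 20 = ba xor 20 = 9a
byte 5: (87 xor c7) xor 2d = 40 xor 2d = 6d
byte 6: (a0 xor 0c) xor 63 = ac xor 63 = cf
byte 7: (a6 xor 0d) xor 20 = ab xor 20 = 8b
byte 8: (09 xor d6) xor 61 = df xor 61 = be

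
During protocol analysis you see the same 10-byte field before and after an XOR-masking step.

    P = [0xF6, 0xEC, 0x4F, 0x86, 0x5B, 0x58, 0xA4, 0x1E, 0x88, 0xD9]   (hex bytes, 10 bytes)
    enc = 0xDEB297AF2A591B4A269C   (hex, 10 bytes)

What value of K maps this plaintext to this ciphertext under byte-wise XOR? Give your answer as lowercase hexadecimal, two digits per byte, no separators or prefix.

Since enc = P ⊕ K, XORing both sides with P gives K = P ⊕ enc.
byte 0: 11110110 ⊕ 11011110 = 00101000
byte 1: 11101100 ⊕ 10110010 = 01011110
byte 2: 01001111 ⊕ 10010111 = 11011000
byte 3: 10000110 ⊕ 10101111 = 00101001
byte 4: 01011011 ⊕ 00101010 = 01110001
byte 5: 01011000 ⊕ 01011001 = 00000001
byte 6: 10100100 ⊕ 00011011 = 10111111
byte 7: 00011110 ⊕ 01001010 = 01010100
byte 8: 10001000 ⊕ 00100110 = 10101110
byte 9: 11011001 ⊕ 10011100 = 01000101

285ed8297101bf54ae45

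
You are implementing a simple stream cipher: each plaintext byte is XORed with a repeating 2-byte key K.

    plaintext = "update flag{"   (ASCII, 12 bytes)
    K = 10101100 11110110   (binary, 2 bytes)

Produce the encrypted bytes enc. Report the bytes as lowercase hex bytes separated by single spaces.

The 2-byte key repeats, so the effective keystream is ac f6 ac f6 ac f6 ac f6 ac f6 ac f6.
byte 0: 75 XOR ac = d9
byte 1: 70 XOR f6 = 86
byte 2: 64 XOR ac = c8
byte 3: 61 XOR f6 = 97
byte 4: 74 XOR ac = d8
byte 5: 65 XOR f6 = 93
byte 6: 20 XOR ac = 8c
byte 7: 66 XOR f6 = 90
byte 8: 6c XOR ac = c0
byte 9: 61 XOR f6 = 97
byte 10: 67 XOR ac = cb
byte 11: 7b XOR f6 = 8d

d9 86 c8 97 d8 93 8c 90 c0 97 cb 8d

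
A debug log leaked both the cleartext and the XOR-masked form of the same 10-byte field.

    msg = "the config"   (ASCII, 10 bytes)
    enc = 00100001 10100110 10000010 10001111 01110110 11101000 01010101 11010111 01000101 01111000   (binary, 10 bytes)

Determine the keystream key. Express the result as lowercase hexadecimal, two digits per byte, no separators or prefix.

55cee7af15873bb12c1f

Since enc = msg ⊕ key, XORing both sides with msg gives key = msg ⊕ enc.
74 ^ 21 = 55
68 ^ a6 = ce
65 ^ 82 = e7
20 ^ 8f = af
63 ^ 76 = 15
6f ^ e8 = 87
6e ^ 55 = 3b
66 ^ d7 = b1
69 ^ 45 = 2c
67 ^ 78 = 1f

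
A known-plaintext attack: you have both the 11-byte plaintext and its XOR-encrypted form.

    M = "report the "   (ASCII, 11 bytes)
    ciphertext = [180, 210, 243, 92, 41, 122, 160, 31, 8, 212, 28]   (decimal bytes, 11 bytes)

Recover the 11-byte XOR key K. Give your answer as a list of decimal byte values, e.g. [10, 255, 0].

Since ciphertext = M ⊕ K, XORing both sides with M gives K = M ⊕ ciphertext.
byte 0: 72 XOR b4 = c6
byte 1: 65 XOR d2 = b7
byte 2: 70 XOR f3 = 83
byte 3: 6f XOR 5c = 33
byte 4: 72 XOR 29 = 5b
byte 5: 74 XOR 7a = 0e
byte 6: 20 XOR a0 = 80
byte 7: 74 XOR 1f = 6b
byte 8: 68 XOR 08 = 60
byte 9: 65 XOR d4 = b1
byte 10: 20 XOR 1c = 3c

[198, 183, 131, 51, 91, 14, 128, 107, 96, 177, 60]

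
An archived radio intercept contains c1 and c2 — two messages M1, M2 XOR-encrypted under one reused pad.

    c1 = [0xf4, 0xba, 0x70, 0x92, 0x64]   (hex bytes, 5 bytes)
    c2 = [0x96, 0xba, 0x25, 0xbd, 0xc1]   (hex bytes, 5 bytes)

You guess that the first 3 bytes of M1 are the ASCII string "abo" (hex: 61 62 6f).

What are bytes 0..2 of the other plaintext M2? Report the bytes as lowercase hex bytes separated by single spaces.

First, c1 ⊕ c2 = (M1 ⊕ K) ⊕ (M2 ⊕ K) = M1 ⊕ M2, so the key drops out. Then M2 = (M1 ⊕ M2) ⊕ M1 over the first 3 bytes.
byte 0: (f4 xor 96) xor 61 = 62 xor 61 = 03
byte 1: (ba xor ba) xor 62 = 00 xor 62 = 62
byte 2: (70 xor 25) xor 6f = 55 xor 6f = 3a

03 62 3a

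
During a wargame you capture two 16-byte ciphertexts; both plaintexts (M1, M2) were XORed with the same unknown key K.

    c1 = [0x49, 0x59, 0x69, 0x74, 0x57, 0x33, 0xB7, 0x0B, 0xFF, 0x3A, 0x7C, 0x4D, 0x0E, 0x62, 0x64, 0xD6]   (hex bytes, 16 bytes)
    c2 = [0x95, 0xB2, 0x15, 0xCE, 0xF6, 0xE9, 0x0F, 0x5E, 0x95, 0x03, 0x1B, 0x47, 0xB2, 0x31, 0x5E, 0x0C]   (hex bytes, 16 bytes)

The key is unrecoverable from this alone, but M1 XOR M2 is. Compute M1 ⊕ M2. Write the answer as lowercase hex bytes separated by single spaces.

c1 ⊕ c2 = (M1 ⊕ K) ⊕ (M2 ⊕ K) = M1 ⊕ M2 — the shared key cancels under XOR.
49 xor 95 = dc
59 xor b2 = eb
69 xor 15 = 7c
74 xor ce = ba
57 xor f6 = a1
33 xor e9 = da
b7 xor 0f = b8
0b xor 5e = 55
ff xor 95 = 6a
3a xor 03 = 39
7c xor 1b = 67
4d xor 47 = 0a
0e xor b2 = bc
62 xor 31 = 53
64 xor 5e = 3a
d6 xor 0c = da

dc eb 7c ba a1 da b8 55 6a 39 67 0a bc 53 3a da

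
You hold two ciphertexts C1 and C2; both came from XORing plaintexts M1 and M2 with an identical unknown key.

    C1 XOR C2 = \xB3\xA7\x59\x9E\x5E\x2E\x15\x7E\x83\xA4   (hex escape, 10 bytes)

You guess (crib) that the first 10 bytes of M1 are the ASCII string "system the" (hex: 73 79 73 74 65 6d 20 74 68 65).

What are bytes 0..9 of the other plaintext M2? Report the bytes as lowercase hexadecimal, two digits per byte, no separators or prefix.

c0de2aea3b43350aebc1

Since C1 ⊕ C2 = M1 ⊕ M2, XORing with the guessed M1 bytes yields the corresponding M2 bytes: M2 = (C1 ⊕ C2) ⊕ M1.
byte 0: 10110011 XOR 01110011 = 11000000
byte 1: 10100111 XOR 01111001 = 11011110
byte 2: 01011001 XOR 01110011 = 00101010
byte 3: 10011110 XOR 01110100 = 11101010
byte 4: 01011110 XOR 01100101 = 00111011
byte 5: 00101110 XOR 01101101 = 01000011
byte 6: 00010101 XOR 00100000 = 00110101
byte 7: 01111110 XOR 01110100 = 00001010
byte 8: 10000011 XOR 01101000 = 11101011
byte 9: 10100100 XOR 01100101 = 11000001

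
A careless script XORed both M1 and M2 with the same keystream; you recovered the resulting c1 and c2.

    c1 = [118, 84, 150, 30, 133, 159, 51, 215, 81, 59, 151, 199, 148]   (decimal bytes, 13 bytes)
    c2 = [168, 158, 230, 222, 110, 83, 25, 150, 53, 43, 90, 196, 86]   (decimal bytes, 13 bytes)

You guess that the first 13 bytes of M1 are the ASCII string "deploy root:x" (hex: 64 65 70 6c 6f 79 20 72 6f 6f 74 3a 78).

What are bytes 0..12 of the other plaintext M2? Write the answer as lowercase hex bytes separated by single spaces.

ba af 00 ac 84 b5 0a 33 0b 7f b9 39 ba

First, c1 ⊕ c2 = (M1 ⊕ K) ⊕ (M2 ⊕ K) = M1 ⊕ M2, so the key drops out. Then M2 = (M1 ⊕ M2) ⊕ M1 over the first 13 bytes.
byte 0: (76 xor a8) xor 64 = de xor 64 = ba
byte 1: (54 xor 9e) xor 65 = ca xor 65 = af
byte 2: (96 xor e6) xor 70 = 70 xor 70 = 00
byte 3: (1e xor de) xor 6c = c0 xor 6c = ac
byte 4: (85 xor 6e) xor 6f = eb xor 6f = 84
byte 5: (9f xor 53) xor 79 = cc xor 79 = b5
byte 6: (33 xor 19) xor 20 = 2a xor 20 = 0a
byte 7: (d7 xor 96) xor 72 = 41 xor 72 = 33
byte 8: (51 xor 35) xor 6f = 64 xor 6f = 0b
byte 9: (3b xor 2b) xor 6f = 10 xor 6f = 7f
byte 10: (97 xor 5a) xor 74 = cd xor 74 = b9
byte 11: (c7 xor c4) xor 3a = 03 xor 3a = 39
byte 12: (94 xor 56) xor 78 = c2 xor 78 = ba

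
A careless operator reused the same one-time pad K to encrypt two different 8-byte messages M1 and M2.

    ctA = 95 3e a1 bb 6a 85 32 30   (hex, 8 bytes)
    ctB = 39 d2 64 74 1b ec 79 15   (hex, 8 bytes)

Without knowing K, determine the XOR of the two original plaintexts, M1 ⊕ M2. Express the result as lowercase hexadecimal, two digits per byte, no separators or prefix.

acecc5cf71694b25

ctA ⊕ ctB = (M1 ⊕ K) ⊕ (M2 ⊕ K) = M1 ⊕ M2 — the shared key cancels under XOR.
byte 0: 10010101 ⊕ 00111001 = 10101100
byte 1: 00111110 ⊕ 11010010 = 11101100
byte 2: 10100001 ⊕ 01100100 = 11000101
byte 3: 10111011 ⊕ 01110100 = 11001111
byte 4: 01101010 ⊕ 00011011 = 01110001
byte 5: 10000101 ⊕ 11101100 = 01101001
byte 6: 00110010 ⊕ 01111001 = 01001011
byte 7: 00110000 ⊕ 00010101 = 00100101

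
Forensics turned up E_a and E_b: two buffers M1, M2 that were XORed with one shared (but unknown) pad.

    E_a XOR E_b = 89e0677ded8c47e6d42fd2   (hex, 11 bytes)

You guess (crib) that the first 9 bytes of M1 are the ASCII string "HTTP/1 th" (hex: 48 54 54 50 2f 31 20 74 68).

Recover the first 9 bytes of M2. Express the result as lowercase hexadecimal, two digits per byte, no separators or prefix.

c1b4332dc2bd6792bc

Since E_a ⊕ E_b = M1 ⊕ M2, XORing with the guessed M1 bytes yields the corresponding M2 bytes: M2 = (E_a ⊕ E_b) ⊕ M1.
byte 0: 137 xor  72 = 193
byte 1: 224 xor  84 = 180
byte 2: 103 xor  84 =  51
byte 3: 125 xor  80 =  45
byte 4: 237 xor  47 = 194
byte 5: 140 xor  49 = 189
byte 6:  71 xor  32 = 103
byte 7: 230 xor 116 = 146
byte 8: 212 xor 104 = 188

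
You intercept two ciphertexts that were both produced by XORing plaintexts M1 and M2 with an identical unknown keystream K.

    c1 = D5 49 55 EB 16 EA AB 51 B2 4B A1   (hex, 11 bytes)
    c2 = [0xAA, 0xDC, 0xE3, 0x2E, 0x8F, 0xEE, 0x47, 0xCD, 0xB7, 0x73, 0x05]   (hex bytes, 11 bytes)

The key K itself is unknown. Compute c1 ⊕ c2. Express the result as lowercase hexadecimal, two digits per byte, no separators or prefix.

c1 ⊕ c2 = (M1 ⊕ K) ⊕ (M2 ⊕ K) = M1 ⊕ M2 — the shared key cancels under XOR.
d5 xor aa = 7f
49 xor dc = 95
55 xor e3 = b6
eb xor 2e = c5
16 xor 8f = 99
ea xor ee = 04
ab xor 47 = ec
51 xor cd = 9c
b2 xor b7 = 05
4b xor 73 = 38
a1 xor 05 = a4

7f95b6c59904ec9c0538a4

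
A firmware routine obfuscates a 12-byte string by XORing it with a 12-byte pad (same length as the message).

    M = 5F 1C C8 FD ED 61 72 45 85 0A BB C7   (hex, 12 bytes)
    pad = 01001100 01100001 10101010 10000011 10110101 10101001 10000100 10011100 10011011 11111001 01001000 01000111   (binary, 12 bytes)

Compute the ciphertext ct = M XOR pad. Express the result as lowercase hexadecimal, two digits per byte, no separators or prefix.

XOR is its own inverse, so applying the key byte-wise gives the result directly.
byte 0: 5f ^ 4c = 13
byte 1: 1c ^ 61 = 7d
byte 2: c8 ^ aa = 62
byte 3: fd ^ 83 = 7e
byte 4: ed ^ b5 = 58
byte 5: 61 ^ a9 = c8
byte 6: 72 ^ 84 = f6
byte 7: 45 ^ 9c = d9
byte 8: 85 ^ 9b = 1e
byte 9: 0a ^ f9 = f3
byte 10: bb ^ 48 = f3
byte 11: c7 ^ 47 = 80

137d627e58c8f6d91ef3f380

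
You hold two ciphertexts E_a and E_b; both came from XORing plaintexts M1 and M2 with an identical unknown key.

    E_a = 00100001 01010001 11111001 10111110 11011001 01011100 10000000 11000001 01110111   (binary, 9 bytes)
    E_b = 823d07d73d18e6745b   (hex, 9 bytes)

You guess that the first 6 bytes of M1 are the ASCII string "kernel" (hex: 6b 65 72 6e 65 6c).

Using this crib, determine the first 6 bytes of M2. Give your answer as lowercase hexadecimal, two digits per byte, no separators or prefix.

c8098c078128

First, E_a ⊕ E_b = (M1 ⊕ K) ⊕ (M2 ⊕ K) = M1 ⊕ M2, so the key drops out. Then M2 = (M1 ⊕ M2) ⊕ M1 over the first 6 bytes.
byte 0: (21 xor 82) xor 6b = a3 xor 6b = c8
byte 1: (51 xor 3d) xor 65 = 6c xor 65 = 09
byte 2: (f9 xor 07) xor 72 = fe xor 72 = 8c
byte 3: (be xor d7) xor 6e = 69 xor 6e = 07
byte 4: (d9 xor 3d) xor 65 = e4 xor 65 = 81
byte 5: (5c xor 18) xor 6c = 44 xor 6c = 28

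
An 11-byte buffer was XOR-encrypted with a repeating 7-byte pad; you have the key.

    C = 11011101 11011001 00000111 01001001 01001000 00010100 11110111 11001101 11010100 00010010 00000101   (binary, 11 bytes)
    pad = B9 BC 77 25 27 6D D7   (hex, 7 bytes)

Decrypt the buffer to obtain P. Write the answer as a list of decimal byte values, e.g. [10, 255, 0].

[100, 101, 112, 108, 111, 121, 32, 116, 104, 101, 32]

The 7-byte key repeats, so the effective keystream is b9 bc 77 25 27 6d d7 b9 bc 77 25.
byte 0: 11011101 ^ 10111001 = 01100100
byte 1: 11011001 ^ 10111100 = 01100101
byte 2: 00000111 ^ 01110111 = 01110000
byte 3: 01001001 ^ 00100101 = 01101100
byte 4: 01001000 ^ 00100111 = 01101111
byte 5: 00010100 ^ 01101101 = 01111001
byte 6: 11110111 ^ 11010111 = 00100000
byte 7: 11001101 ^ 10111001 = 01110100
byte 8: 11010100 ^ 10111100 = 01101000
byte 9: 00010010 ^ 01110111 = 01100101
byte 10: 00000101 ^ 00100101 = 00100000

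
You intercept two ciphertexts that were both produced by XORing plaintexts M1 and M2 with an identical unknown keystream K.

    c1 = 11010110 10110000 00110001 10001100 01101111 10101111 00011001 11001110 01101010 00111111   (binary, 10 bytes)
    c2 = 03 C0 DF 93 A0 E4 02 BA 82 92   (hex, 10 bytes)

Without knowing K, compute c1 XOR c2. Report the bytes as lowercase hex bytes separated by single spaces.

c1 ⊕ c2 = (M1 ⊕ K) ⊕ (M2 ⊕ K) = M1 ⊕ M2 — the shared key cancels under XOR.
214 xor   3 = 213
176 xor 192 = 112
 49 xor 223 = 238
140 xor 147 =  31
111 xor 160 = 207
175 xor 228 =  75
 25 xor   2 =  27
206 xor 186 = 116
106 xor 130 = 232
 63 xor 146 = 173

d5 70 ee 1f cf 4b 1b 74 e8 ad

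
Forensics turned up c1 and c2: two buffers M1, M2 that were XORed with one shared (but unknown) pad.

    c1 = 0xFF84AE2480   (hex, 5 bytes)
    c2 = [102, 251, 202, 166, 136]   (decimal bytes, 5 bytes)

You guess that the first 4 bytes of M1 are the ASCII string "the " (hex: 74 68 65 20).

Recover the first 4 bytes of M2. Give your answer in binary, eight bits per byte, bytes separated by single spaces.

First, c1 ⊕ c2 = (M1 ⊕ K) ⊕ (M2 ⊕ K) = M1 ⊕ M2, so the key drops out. Then M2 = (M1 ⊕ M2) ⊕ M1 over the first 4 bytes.
byte 0: (ff ^ 66) ^ 74 = 99 ^ 74 = ed
byte 1: (84 ^ fb) ^ 68 = 7f ^ 68 = 17
byte 2: (ae ^ ca) ^ 65 = 64 ^ 65 = 01
byte 3: (24 ^ a6) ^ 20 = 82 ^ 20 = a2

11101101 00010111 00000001 10100010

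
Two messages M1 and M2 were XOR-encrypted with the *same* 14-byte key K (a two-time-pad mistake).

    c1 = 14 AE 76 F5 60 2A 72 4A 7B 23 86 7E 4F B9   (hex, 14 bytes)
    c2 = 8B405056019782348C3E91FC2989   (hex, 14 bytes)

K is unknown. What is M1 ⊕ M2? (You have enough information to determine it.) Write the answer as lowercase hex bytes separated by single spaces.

c1 ⊕ c2 = (M1 ⊕ K) ⊕ (M2 ⊕ K) = M1 ⊕ M2 — the shared key cancels under XOR.
byte 0: 00010100 ⊕ 10001011 = 10011111
byte 1: 10101110 ⊕ 01000000 = 11101110
byte 2: 01110110 ⊕ 01010000 = 00100110
byte 3: 11110101 ⊕ 01010110 = 10100011
byte 4: 01100000 ⊕ 00000001 = 01100001
byte 5: 00101010 ⊕ 10010111 = 10111101
byte 6: 01110010 ⊕ 10000010 = 11110000
byte 7: 01001010 ⊕ 00110100 = 01111110
byte 8: 01111011 ⊕ 10001100 = 11110111
byte 9: 00100011 ⊕ 00111110 = 00011101
byte 10: 10000110 ⊕ 10010001 = 00010111
byte 11: 01111110 ⊕ 11111100 = 10000010
byte 12: 01001111 ⊕ 00101001 = 01100110
byte 13: 10111001 ⊕ 10001001 = 00110000

9f ee 26 a3 61 bd f0 7e f7 1d 17 82 66 30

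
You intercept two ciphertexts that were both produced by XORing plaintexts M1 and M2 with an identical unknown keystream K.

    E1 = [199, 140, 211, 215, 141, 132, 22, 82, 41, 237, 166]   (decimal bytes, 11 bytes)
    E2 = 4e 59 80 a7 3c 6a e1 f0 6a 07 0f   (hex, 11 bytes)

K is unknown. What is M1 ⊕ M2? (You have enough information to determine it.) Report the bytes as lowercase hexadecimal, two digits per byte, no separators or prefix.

E1 ⊕ E2 = (M1 ⊕ K) ⊕ (M2 ⊕ K) = M1 ⊕ M2 — the shared key cancels under XOR.
c7 xor 4e = 89
8c xor 59 = d5
d3 xor 80 = 53
d7 xor a7 = 70
8d xor 3c = b1
84 xor 6a = ee
16 xor e1 = f7
52 xor f0 = a2
29 xor 6a = 43
ed xor 07 = ea
a6 xor 0f = a9

89d55370b1eef7a243eaa9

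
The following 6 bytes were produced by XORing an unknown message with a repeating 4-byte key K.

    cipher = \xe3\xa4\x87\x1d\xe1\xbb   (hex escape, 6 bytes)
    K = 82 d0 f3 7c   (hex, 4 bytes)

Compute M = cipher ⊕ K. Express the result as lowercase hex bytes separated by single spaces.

The 4-byte key repeats, so the effective keystream is 82 d0 f3 7c 82 d0.
byte 0: e3 XOR 82 = 61
byte 1: a4 XOR d0 = 74
byte 2: 87 XOR f3 = 74
byte 3: 1d XOR 7c = 61
byte 4: e1 XOR 82 = 63
byte 5: bb XOR d0 = 6b

61 74 74 61 63 6b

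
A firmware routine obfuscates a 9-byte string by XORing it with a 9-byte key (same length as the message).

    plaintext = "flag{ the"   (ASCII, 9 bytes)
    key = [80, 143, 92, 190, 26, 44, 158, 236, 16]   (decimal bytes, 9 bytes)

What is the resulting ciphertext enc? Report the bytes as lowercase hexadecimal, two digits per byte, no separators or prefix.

66 xor 50 = 36
6c xor 8f = e3
61 xor 5c = 3d
67 xor be = d9
7b xor 1a = 61
20 xor 2c = 0c
74 xor 9e = ea
68 xor ec = 84
65 xor 10 = 75

36e33dd9610cea8475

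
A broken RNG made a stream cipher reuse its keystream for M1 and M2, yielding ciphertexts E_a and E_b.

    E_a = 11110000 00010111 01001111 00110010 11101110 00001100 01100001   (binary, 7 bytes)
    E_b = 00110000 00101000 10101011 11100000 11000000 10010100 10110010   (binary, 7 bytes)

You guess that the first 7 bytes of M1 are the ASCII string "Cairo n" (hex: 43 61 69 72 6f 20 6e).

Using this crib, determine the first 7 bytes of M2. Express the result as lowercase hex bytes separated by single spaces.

First, E_a ⊕ E_b = (M1 ⊕ K) ⊕ (M2 ⊕ K) = M1 ⊕ M2, so the key drops out. Then M2 = (M1 ⊕ M2) ⊕ M1 over the first 7 bytes.
byte 0: (f0 ⊕ 30) ⊕ 43 = c0 ⊕ 43 = 83
byte 1: (17 ⊕ 28) ⊕ 61 = 3f ⊕ 61 = 5e
byte 2: (4f ⊕ ab) ⊕ 69 = e4 ⊕ 69 = 8d
byte 3: (32 ⊕ e0) ⊕ 72 = d2 ⊕ 72 = a0
byte 4: (ee ⊕ c0) ⊕ 6f = 2e ⊕ 6f = 41
byte 5: (0c ⊕ 94) ⊕ 20 = 98 ⊕ 20 = b8
byte 6: (61 ⊕ b2) ⊕ 6e = d3 ⊕ 6e = bd

83 5e 8d a0 41 b8 bd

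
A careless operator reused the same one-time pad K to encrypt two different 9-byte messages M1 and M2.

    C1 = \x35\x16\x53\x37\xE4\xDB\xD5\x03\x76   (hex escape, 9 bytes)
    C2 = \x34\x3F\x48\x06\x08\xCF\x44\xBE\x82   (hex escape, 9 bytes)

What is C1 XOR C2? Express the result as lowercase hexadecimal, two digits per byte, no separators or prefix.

01291b31ec1491bdf4

C1 ⊕ C2 = (M1 ⊕ K) ⊕ (M2 ⊕ K) = M1 ⊕ M2 — the shared key cancels under XOR.
35 XOR 34 = 01
16 XOR 3f = 29
53 XOR 48 = 1b
37 XOR 06 = 31
e4 XOR 08 = ec
db XOR cf = 14
d5 XOR 44 = 91
03 XOR be = bd
76 XOR 82 = f4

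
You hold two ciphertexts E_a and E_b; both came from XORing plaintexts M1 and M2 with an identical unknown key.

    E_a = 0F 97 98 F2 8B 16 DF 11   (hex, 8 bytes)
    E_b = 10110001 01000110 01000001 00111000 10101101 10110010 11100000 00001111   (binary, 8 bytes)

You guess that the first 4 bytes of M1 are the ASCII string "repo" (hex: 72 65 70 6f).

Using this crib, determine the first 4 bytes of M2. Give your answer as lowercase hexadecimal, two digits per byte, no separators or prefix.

ccb4a9a5

First, E_a ⊕ E_b = (M1 ⊕ K) ⊕ (M2 ⊕ K) = M1 ⊕ M2, so the key drops out. Then M2 = (M1 ⊕ M2) ⊕ M1 over the first 4 bytes.
byte 0: (0f XOR b1) XOR 72 = be XOR 72 = cc
byte 1: (97 XOR 46) XOR 65 = d1 XOR 65 = b4
byte 2: (98 XOR 41) XOR 70 = d9 XOR 70 = a9
byte 3: (f2 XOR 38) XOR 6f = ca XOR 6f = a5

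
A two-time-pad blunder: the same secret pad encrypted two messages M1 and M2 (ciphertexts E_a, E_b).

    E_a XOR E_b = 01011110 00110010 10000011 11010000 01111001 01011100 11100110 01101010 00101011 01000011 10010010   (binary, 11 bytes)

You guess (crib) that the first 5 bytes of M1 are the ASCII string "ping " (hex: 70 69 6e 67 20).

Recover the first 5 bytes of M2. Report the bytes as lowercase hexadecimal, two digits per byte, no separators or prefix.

Since E_a ⊕ E_b = M1 ⊕ M2, XORing with the guessed M1 bytes yields the corresponding M2 bytes: M2 = (E_a ⊕ E_b) ⊕ M1.
5e ⊕ 70 = 2e
32 ⊕ 69 = 5b
83 ⊕ 6e = ed
d0 ⊕ 67 = b7
79 ⊕ 20 = 59

2e5bedb759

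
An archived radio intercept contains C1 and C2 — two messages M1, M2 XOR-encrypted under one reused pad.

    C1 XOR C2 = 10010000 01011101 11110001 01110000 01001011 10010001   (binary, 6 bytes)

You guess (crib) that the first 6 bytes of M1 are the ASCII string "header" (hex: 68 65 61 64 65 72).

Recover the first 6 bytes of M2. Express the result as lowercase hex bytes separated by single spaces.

Since C1 ⊕ C2 = M1 ⊕ M2, XORing with the guessed M1 bytes yields the corresponding M2 bytes: M2 = (C1 ⊕ C2) ⊕ M1.
byte 0: 90 ⊕ 68 = f8
byte 1: 5d ⊕ 65 = 38
byte 2: f1 ⊕ 61 = 90
byte 3: 70 ⊕ 64 = 14
byte 4: 4b ⊕ 65 = 2e
byte 5: 91 ⊕ 72 = e3

f8 38 90 14 2e e3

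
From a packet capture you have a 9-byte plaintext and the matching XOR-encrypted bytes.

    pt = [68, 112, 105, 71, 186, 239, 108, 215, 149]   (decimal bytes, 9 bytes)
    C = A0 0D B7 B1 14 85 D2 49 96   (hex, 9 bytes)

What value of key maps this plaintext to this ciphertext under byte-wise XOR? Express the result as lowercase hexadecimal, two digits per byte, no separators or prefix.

Since C = pt ⊕ key, XORing both sides with pt gives key = pt ⊕ C.
44 XOR a0 = e4
70 XOR 0d = 7d
69 XOR b7 = de
47 XOR b1 = f6
ba XOR 14 = ae
ef XOR 85 = 6a
6c XOR d2 = be
d7 XOR 49 = 9e
95 XOR 96 = 03

e47ddef6ae6abe9e03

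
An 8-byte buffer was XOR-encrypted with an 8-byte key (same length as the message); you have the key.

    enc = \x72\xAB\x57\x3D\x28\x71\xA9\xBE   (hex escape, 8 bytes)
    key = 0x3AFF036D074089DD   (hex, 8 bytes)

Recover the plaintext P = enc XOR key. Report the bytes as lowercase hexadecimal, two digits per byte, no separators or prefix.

byte 0: 72 ^ 3a = 48
byte 1: ab ^ ff = 54
byte 2: 57 ^ 03 = 54
byte 3: 3d ^ 6d = 50
byte 4: 28 ^ 07 = 2f
byte 5: 71 ^ 40 = 31
byte 6: a9 ^ 89 = 20
byte 7: be ^ dd = 63

485454502f312063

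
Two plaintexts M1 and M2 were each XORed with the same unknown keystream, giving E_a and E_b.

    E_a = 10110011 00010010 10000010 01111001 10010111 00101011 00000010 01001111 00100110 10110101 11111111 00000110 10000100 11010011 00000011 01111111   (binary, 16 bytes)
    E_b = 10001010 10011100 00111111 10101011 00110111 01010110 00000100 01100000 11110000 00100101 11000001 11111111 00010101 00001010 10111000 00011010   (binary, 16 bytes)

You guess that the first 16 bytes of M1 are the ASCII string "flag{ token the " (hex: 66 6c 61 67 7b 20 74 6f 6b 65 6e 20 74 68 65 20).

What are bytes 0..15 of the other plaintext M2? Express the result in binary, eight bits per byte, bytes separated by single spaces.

First, E_a ⊕ E_b = (M1 ⊕ K) ⊕ (M2 ⊕ K) = M1 ⊕ M2, so the key drops out. Then M2 = (M1 ⊕ M2) ⊕ M1 over the first 16 bytes.
byte 0: (b3 XOR 8a) XOR 66 = 39 XOR 66 = 5f
byte 1: (12 XOR 9c) XOR 6c = 8e XOR 6c = e2
byte 2: (82 XOR 3f) XOR 61 = bd XOR 61 = dc
byte 3: (79 XOR ab) XOR 67 = d2 XOR 67 = b5
byte 4: (97 XOR 37) XOR 7b = a0 XOR 7b = db
byte 5: (2b XOR 56) XOR 20 = 7d XOR 20 = 5d
byte 6: (02 XOR 04) XOR 74 = 06 XOR 74 = 72
byte 7: (4f XOR 60) XOR 6f = 2f XOR 6f = 40
byte 8: (26 XOR f0) XOR 6b = d6 XOR 6b = bd
byte 9: (b5 XOR 25) XOR 65 = 90 XOR 65 = f5
byte 10: (ff XOR c1) XOR 6e = 3e XOR 6e = 50
byte 11: (06 XOR ff) XOR 20 = f9 XOR 20 = d9
byte 12: (84 XOR 15) XOR 74 = 91 XOR 74 = e5
byte 13: (d3 XOR 0a) XOR 68 = d9 XOR 68 = b1
byte 14: (03 XOR b8) XOR 65 = bb XOR 65 = de
byte 15: (7f XOR 1a) XOR 20 = 65 XOR 20 = 45

01011111 11100010 11011100 10110101 11011011 01011101 01110010 01000000 10111101 11110101 01010000 11011001 11100101 10110001 11011110 01000101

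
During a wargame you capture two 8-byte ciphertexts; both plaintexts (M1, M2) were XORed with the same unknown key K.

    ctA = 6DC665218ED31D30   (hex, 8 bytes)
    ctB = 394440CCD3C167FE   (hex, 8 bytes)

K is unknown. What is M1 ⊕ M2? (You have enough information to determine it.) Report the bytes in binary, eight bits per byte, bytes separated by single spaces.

01010100 10000010 00100101 11101101 01011101 00010010 01111010 11001110

ctA ⊕ ctB = (M1 ⊕ K) ⊕ (M2 ⊕ K) = M1 ⊕ M2 — the shared key cancels under XOR.
byte 0: 6d XOR 39 = 54
byte 1: c6 XOR 44 = 82
byte 2: 65 XOR 40 = 25
byte 3: 21 XOR cc = ed
byte 4: 8e XOR d3 = 5d
byte 5: d3 XOR c1 = 12
byte 6: 1d XOR 67 = 7a
byte 7: 30 XOR fe = ce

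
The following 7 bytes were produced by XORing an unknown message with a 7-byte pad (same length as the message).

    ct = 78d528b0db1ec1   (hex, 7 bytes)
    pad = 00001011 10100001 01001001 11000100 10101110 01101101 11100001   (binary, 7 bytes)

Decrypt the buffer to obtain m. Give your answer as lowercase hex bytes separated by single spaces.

73 74 61 74 75 73 20

78 ^ 0b = 73
d5 ^ a1 = 74
28 ^ 49 = 61
b0 ^ c4 = 74
db ^ ae = 75
1e ^ 6d = 73
c1 ^ e1 = 20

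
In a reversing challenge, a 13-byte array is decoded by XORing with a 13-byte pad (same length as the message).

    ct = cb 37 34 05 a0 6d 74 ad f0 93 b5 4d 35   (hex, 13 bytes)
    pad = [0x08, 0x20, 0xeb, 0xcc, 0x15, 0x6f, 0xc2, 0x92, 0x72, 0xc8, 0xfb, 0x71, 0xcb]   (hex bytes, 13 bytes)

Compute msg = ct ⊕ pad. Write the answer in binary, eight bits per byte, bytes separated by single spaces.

XOR is its own inverse, so applying the key byte-wise gives the result directly.
11001011 ⊕ 00001000 = 11000011
00110111 ⊕ 00100000 = 00010111
00110100 ⊕ 11101011 = 11011111
00000101 ⊕ 11001100 = 11001001
10100000 ⊕ 00010101 = 10110101
01101101 ⊕ 01101111 = 00000010
01110100 ⊕ 11000010 = 10110110
10101101 ⊕ 10010010 = 00111111
11110000 ⊕ 01110010 = 10000010
10010011 ⊕ 11001000 = 01011011
10110101 ⊕ 11111011 = 01001110
01001101 ⊕ 01110001 = 00111100
00110101 ⊕ 11001011 = 11111110

11000011 00010111 11011111 11001001 10110101 00000010 10110110 00111111 10000010 01011011 01001110 00111100 11111110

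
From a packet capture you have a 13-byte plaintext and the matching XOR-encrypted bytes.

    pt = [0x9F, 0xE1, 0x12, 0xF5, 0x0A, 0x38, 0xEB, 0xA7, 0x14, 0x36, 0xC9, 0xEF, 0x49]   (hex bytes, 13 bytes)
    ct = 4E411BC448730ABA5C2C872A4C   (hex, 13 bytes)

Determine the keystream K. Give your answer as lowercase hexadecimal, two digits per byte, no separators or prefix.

Since ct = pt ⊕ K, XORing both sides with pt gives K = pt ⊕ ct.
9f ^ 4e = d1
e1 ^ 41 = a0
12 ^ 1b = 09
f5 ^ c4 = 31
0a ^ 48 = 42
38 ^ 73 = 4b
eb ^ 0a = e1
a7 ^ ba = 1d
14 ^ 5c = 48
36 ^ 2c = 1a
c9 ^ 87 = 4e
ef ^ 2a = c5
49 ^ 4c = 05

d1a00931424be11d481a4ec505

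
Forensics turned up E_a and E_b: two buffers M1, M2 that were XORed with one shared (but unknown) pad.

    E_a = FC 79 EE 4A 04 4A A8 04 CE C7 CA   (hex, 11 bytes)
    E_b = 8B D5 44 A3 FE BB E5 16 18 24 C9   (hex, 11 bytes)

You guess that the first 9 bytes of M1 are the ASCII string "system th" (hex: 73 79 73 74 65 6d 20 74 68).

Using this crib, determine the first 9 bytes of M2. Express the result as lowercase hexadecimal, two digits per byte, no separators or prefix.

First, E_a ⊕ E_b = (M1 ⊕ K) ⊕ (M2 ⊕ K) = M1 ⊕ M2, so the key drops out. Then M2 = (M1 ⊕ M2) ⊕ M1 over the first 9 bytes.
byte 0: (fc ⊕ 8b) ⊕ 73 = 77 ⊕ 73 = 04
byte 1: (79 ⊕ d5) ⊕ 79 = ac ⊕ 79 = d5
byte 2: (ee ⊕ 44) ⊕ 73 = aa ⊕ 73 = d9
byte 3: (4a ⊕ a3) ⊕ 74 = e9 ⊕ 74 = 9d
byte 4: (04 ⊕ fe) ⊕ 65 = fa ⊕ 65 = 9f
byte 5: (4a ⊕ bb) ⊕ 6d = f1 ⊕ 6d = 9c
byte 6: (a8 ⊕ e5) ⊕ 20 = 4d ⊕ 20 = 6d
byte 7: (04 ⊕ 16) ⊕ 74 = 12 ⊕ 74 = 66
byte 8: (ce ⊕ 18) ⊕ 68 = d6 ⊕ 68 = be

04d5d99d9f9c6d66be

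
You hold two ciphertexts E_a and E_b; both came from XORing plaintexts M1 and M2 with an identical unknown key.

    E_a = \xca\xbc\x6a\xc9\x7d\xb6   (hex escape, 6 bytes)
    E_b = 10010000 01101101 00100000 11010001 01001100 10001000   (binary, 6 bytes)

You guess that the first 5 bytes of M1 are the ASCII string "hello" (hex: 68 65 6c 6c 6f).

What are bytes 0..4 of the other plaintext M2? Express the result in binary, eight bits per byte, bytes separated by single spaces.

00110010 10110100 00100110 01110100 01011110

First, E_a ⊕ E_b = (M1 ⊕ K) ⊕ (M2 ⊕ K) = M1 ⊕ M2, so the key drops out. Then M2 = (M1 ⊕ M2) ⊕ M1 over the first 5 bytes.
byte 0: (ca XOR 90) XOR 68 = 5a XOR 68 = 32
byte 1: (bc XOR 6d) XOR 65 = d1 XOR 65 = b4
byte 2: (6a XOR 20) XOR 6c = 4a XOR 6c = 26
byte 3: (c9 XOR d1) XOR 6c = 18 XOR 6c = 74
byte 4: (7d XOR 4c) XOR 6f = 31 XOR 6f = 5e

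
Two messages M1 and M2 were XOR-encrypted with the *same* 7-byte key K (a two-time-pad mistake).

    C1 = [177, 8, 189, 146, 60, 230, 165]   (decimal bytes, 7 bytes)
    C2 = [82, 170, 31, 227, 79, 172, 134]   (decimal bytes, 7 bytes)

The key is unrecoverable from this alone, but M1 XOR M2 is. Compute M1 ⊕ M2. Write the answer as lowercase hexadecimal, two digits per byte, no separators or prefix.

e3a2a271734a23

C1 ⊕ C2 = (M1 ⊕ K) ⊕ (M2 ⊕ K) = M1 ⊕ M2 — the shared key cancels under XOR.
177 XOR  82 = 227
  8 XOR 170 = 162
189 XOR  31 = 162
146 XOR 227 = 113
 60 XOR  79 = 115
230 XOR 172 =  74
165 XOR 134 =  35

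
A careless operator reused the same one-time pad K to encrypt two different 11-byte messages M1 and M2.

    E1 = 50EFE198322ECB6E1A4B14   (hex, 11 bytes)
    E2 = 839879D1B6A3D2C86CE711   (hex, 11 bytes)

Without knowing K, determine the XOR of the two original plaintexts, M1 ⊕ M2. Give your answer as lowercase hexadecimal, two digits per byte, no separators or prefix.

d3779849848d19a676ac05

E1 ⊕ E2 = (M1 ⊕ K) ⊕ (M2 ⊕ K) = M1 ⊕ M2 — the shared key cancels under XOR.
byte 0:  80 XOR 131 = 211
byte 1: 239 XOR 152 = 119
byte 2: 225 XOR 121 = 152
byte 3: 152 XOR 209 =  73
byte 4:  50 XOR 182 = 132
byte 5:  46 XOR 163 = 141
byte 6: 203 XOR 210 =  25
byte 7: 110 XOR 200 = 166
byte 8:  26 XOR 108 = 118
byte 9:  75 XOR 231 = 172
byte 10:  20 XOR  17 =   5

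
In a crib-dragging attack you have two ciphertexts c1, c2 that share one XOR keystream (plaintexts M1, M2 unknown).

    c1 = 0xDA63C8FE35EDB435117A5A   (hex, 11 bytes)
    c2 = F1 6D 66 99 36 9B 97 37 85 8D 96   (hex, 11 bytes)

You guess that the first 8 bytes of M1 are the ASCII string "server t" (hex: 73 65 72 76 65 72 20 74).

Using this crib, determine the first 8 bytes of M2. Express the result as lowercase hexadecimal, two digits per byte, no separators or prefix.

586bdc1166040376

First, c1 ⊕ c2 = (M1 ⊕ K) ⊕ (M2 ⊕ K) = M1 ⊕ M2, so the key drops out. Then M2 = (M1 ⊕ M2) ⊕ M1 over the first 8 bytes.
byte 0: (da XOR f1) XOR 73 = 2b XOR 73 = 58
byte 1: (63 XOR 6d) XOR 65 = 0e XOR 65 = 6b
byte 2: (c8 XOR 66) XOR 72 = ae XOR 72 = dc
byte 3: (fe XOR 99) XOR 76 = 67 XOR 76 = 11
byte 4: (35 XOR 36) XOR 65 = 03 XOR 65 = 66
byte 5: (ed XOR 9b) XOR 72 = 76 XOR 72 = 04
byte 6: (b4 XOR 97) XOR 20 = 23 XOR 20 = 03
byte 7: (35 XOR 37) XOR 74 = 02 XOR 74 = 76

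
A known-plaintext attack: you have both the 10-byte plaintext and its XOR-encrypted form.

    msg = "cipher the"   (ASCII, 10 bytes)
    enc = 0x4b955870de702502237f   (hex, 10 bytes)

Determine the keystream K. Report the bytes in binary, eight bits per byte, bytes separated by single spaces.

00101000 11111100 00101000 00011000 10111011 00000010 00000101 01110110 01001011 00011010

Since enc = msg ⊕ K, XORing both sides with msg gives K = msg ⊕ enc.
byte 0: 63 XOR 4b = 28
byte 1: 69 XOR 95 = fc
byte 2: 70 XOR 58 = 28
byte 3: 68 XOR 70 = 18
byte 4: 65 XOR de = bb
byte 5: 72 XOR 70 = 02
byte 6: 20 XOR 25 = 05
byte 7: 74 XOR 02 = 76
byte 8: 68 XOR 23 = 4b
byte 9: 65 XOR 7f = 1a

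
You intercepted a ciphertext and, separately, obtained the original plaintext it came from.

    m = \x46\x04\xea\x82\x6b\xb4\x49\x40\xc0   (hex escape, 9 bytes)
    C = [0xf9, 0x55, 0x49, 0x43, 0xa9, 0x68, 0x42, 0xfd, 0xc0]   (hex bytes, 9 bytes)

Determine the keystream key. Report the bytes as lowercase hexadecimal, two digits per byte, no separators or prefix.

bf51a3c1c2dc0bbd00

Since C = m ⊕ key, XORing both sides with m gives key = m ⊕ C.
46 ⊕ f9 = bf
04 ⊕ 55 = 51
ea ⊕ 49 = a3
82 ⊕ 43 = c1
6b ⊕ a9 = c2
b4 ⊕ 68 = dc
49 ⊕ 42 = 0b
40 ⊕ fd = bd
c0 ⊕ c0 = 00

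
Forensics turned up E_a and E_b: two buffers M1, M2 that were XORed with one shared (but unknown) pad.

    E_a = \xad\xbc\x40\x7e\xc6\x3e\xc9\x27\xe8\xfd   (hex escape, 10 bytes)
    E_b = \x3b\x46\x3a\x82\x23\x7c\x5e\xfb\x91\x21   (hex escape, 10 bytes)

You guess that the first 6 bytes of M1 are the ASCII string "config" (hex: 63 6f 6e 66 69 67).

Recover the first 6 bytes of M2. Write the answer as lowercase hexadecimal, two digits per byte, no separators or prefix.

f595149a8c25

First, E_a ⊕ E_b = (M1 ⊕ K) ⊕ (M2 ⊕ K) = M1 ⊕ M2, so the key drops out. Then M2 = (M1 ⊕ M2) ⊕ M1 over the first 6 bytes.
byte 0: (ad ⊕ 3b) ⊕ 63 = 96 ⊕ 63 = f5
byte 1: (bc ⊕ 46) ⊕ 6f = fa ⊕ 6f = 95
byte 2: (40 ⊕ 3a) ⊕ 6e = 7a ⊕ 6e = 14
byte 3: (7e ⊕ 82) ⊕ 66 = fc ⊕ 66 = 9a
byte 4: (c6 ⊕ 23) ⊕ 69 = e5 ⊕ 69 = 8c
byte 5: (3e ⊕ 7c) ⊕ 67 = 42 ⊕ 67 = 25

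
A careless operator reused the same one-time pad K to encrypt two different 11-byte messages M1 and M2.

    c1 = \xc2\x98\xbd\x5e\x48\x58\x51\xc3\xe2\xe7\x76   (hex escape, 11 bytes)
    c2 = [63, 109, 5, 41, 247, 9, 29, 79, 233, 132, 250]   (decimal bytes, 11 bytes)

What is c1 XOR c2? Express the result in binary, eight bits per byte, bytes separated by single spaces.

c1 ⊕ c2 = (M1 ⊕ K) ⊕ (M2 ⊕ K) = M1 ⊕ M2 — the shared key cancels under XOR.
byte 0: c2 ^ 3f = fd
byte 1: 98 ^ 6d = f5
byte 2: bd ^ 05 = b8
byte 3: 5e ^ 29 = 77
byte 4: 48 ^ f7 = bf
byte 5: 58 ^ 09 = 51
byte 6: 51 ^ 1d = 4c
byte 7: c3 ^ 4f = 8c
byte 8: e2 ^ e9 = 0b
byte 9: e7 ^ 84 = 63
byte 10: 76 ^ fa = 8c

11111101 11110101 10111000 01110111 10111111 01010001 01001100 10001100 00001011 01100011 10001100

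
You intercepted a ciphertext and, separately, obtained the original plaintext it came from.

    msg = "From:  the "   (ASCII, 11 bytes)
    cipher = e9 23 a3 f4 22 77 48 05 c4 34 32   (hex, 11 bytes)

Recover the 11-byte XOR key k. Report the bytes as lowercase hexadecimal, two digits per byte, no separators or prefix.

af51cc9918576871ac5112

Since cipher = msg ⊕ k, XORing both sides with msg gives k = msg ⊕ cipher.
byte 0: 46 XOR e9 = af
byte 1: 72 XOR 23 = 51
byte 2: 6f XOR a3 = cc
byte 3: 6d XOR f4 = 99
byte 4: 3a XOR 22 = 18
byte 5: 20 XOR 77 = 57
byte 6: 20 XOR 48 = 68
byte 7: 74 XOR 05 = 71
byte 8: 68 XOR c4 = ac
byte 9: 65 XOR 34 = 51
byte 10: 20 XOR 32 = 12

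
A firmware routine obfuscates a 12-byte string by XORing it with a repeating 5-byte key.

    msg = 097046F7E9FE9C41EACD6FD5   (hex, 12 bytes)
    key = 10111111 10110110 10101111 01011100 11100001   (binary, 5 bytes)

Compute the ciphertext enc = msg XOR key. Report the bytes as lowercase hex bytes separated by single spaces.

The 5-byte key repeats, so the effective keystream is bf b6 af 5c e1 bf b6 af 5c e1 bf b6.
byte 0: 00001001 XOR 10111111 = 10110110
byte 1: 01110000 XOR 10110110 = 11000110
byte 2: 01000110 XOR 10101111 = 11101001
byte 3: 11110111 XOR 01011100 = 10101011
byte 4: 11101001 XOR 11100001 = 00001000
byte 5: 11111110 XOR 10111111 = 01000001
byte 6: 10011100 XOR 10110110 = 00101010
byte 7: 01000001 XOR 10101111 = 11101110
byte 8: 11101010 XOR 01011100 = 10110110
byte 9: 11001101 XOR 11100001 = 00101100
byte 10: 01101111 XOR 10111111 = 11010000
byte 11: 11010101 XOR 10110110 = 01100011

b6 c6 e9 ab 08 41 2a ee b6 2c d0 63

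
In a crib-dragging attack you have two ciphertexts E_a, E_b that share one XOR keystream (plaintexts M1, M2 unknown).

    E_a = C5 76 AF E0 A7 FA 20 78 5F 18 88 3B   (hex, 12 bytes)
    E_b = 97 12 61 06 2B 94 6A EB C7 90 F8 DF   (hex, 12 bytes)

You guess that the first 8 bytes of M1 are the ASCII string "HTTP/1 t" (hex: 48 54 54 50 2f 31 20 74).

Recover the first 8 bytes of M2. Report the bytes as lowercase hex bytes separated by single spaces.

First, E_a ⊕ E_b = (M1 ⊕ K) ⊕ (M2 ⊕ K) = M1 ⊕ M2, so the key drops out. Then M2 = (M1 ⊕ M2) ⊕ M1 over the first 8 bytes.
byte 0: (c5 ^ 97) ^ 48 = 52 ^ 48 = 1a
byte 1: (76 ^ 12) ^ 54 = 64 ^ 54 = 30
byte 2: (af ^ 61) ^ 54 = ce ^ 54 = 9a
byte 3: (e0 ^ 06) ^ 50 = e6 ^ 50 = b6
byte 4: (a7 ^ 2b) ^ 2f = 8c ^ 2f = a3
byte 5: (fa ^ 94) ^ 31 = 6e ^ 31 = 5f
byte 6: (20 ^ 6a) ^ 20 = 4a ^ 20 = 6a
byte 7: (78 ^ eb) ^ 74 = 93 ^ 74 = e7

1a 30 9a b6 a3 5f 6a e7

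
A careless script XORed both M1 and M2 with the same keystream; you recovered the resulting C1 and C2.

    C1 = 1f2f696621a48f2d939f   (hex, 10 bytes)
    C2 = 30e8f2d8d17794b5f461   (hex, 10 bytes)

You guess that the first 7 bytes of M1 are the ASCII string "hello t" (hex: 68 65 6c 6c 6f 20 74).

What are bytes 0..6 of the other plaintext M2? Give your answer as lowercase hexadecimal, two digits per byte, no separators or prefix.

First, C1 ⊕ C2 = (M1 ⊕ K) ⊕ (M2 ⊕ K) = M1 ⊕ M2, so the key drops out. Then M2 = (M1 ⊕ M2) ⊕ M1 over the first 7 bytes.
byte 0: (1f ⊕ 30) ⊕ 68 = 2f ⊕ 68 = 47
byte 1: (2f ⊕ e8) ⊕ 65 = c7 ⊕ 65 = a2
byte 2: (69 ⊕ f2) ⊕ 6c = 9b ⊕ 6c = f7
byte 3: (66 ⊕ d8) ⊕ 6c = be ⊕ 6c = d2
byte 4: (21 ⊕ d1) ⊕ 6f = f0 ⊕ 6f = 9f
byte 5: (a4 ⊕ 77) ⊕ 20 = d3 ⊕ 20 = f3
byte 6: (8f ⊕ 94) ⊕ 74 = 1b ⊕ 74 = 6f

47a2f7d29ff36f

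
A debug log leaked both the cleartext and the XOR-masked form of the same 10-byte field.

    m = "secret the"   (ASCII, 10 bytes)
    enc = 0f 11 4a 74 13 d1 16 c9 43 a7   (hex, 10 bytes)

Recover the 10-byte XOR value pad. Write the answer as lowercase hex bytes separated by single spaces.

Since enc = m ⊕ pad, XORing both sides with m gives pad = m ⊕ enc.
byte 0: 73 XOR 0f = 7c
byte 1: 65 XOR 11 = 74
byte 2: 63 XOR 4a = 29
byte 3: 72 XOR 74 = 06
byte 4: 65 XOR 13 = 76
byte 5: 74 XOR d1 = a5
byte 6: 20 XOR 16 = 36
byte 7: 74 XOR c9 = bd
byte 8: 68 XOR 43 = 2b
byte 9: 65 XOR a7 = c2

7c 74 29 06 76 a5 36 bd 2b c2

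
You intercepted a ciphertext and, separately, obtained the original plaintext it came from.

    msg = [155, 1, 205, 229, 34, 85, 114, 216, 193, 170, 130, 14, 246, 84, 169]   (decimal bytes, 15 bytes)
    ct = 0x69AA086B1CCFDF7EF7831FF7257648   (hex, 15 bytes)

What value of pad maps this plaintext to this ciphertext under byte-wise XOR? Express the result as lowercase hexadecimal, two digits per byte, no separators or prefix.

f2abc58e3e9aada636299df9d322e1

Since ct = msg ⊕ pad, XORing both sides with msg gives pad = msg ⊕ ct.
9b xor 69 = f2
01 xor aa = ab
cd xor 08 = c5
e5 xor 6b = 8e
22 xor 1c = 3e
55 xor cf = 9a
72 xor df = ad
d8 xor 7e = a6
c1 xor f7 = 36
aa xor 83 = 29
82 xor 1f = 9d
0e xor f7 = f9
f6 xor 25 = d3
54 xor 76 = 22
a9 xor 48 = e1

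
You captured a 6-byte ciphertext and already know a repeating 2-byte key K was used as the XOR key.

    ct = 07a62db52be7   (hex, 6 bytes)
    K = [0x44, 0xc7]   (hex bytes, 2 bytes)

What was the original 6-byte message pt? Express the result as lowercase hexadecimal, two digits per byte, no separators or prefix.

The 2-byte key repeats, so the effective keystream is 44 c7 44 c7 44 c7.
byte 0:   7 xor  68 =  67
byte 1: 166 xor 199 =  97
byte 2:  45 xor  68 = 105
byte 3: 181 xor 199 = 114
byte 4:  43 xor  68 = 111
byte 5: 231 xor 199 =  32

436169726f20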